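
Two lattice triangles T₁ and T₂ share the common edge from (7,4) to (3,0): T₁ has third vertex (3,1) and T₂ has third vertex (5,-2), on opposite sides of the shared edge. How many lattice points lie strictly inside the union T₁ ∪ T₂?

8

The union is the simple quadrilateral with vertices (7,4), (3,1), (3,0), (5,-2) in order.
The shoelace formula gives twice the area as |(7·1 − 3·4) + (3·0 − 3·1) + (3·(-2) − 5·0) + (5·4 − 7·(-2))| = 20, so the area is 10.
Summing gcd(|Δx|,|Δy|) over the edges gives the boundary count: gcd(4,3) + gcd(0,1) + gcd(2,2) + gcd(2,6) = 1+1+2+2 = 6.
By Pick's theorem I = A − B/2 + 1 = 10 − 6/2 + 1 = 8.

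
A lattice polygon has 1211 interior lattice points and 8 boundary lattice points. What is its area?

Pick's theorem states A = I + B/2 − 1, so A = 1211 + 8/2 − 1 = 1214.

1214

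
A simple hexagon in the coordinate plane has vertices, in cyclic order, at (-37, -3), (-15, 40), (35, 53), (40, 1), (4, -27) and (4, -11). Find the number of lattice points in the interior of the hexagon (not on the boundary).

Using the shoelace formula, 2A = |((-37)·40 − (-15)·(-3)) + ((-15)·53 − 35·40) + (35·1 − 40·53) + (40·(-27) − 4·1) + (4·(-11) − 4·(-27)) + (4·(-3) − (-37)·(-11))| = 7244, so the area is 3622.
Along each edge there are gcd(|Δx|,|Δy|)+1 lattice points, so counting each shared vertex once the boundary has gcd(22,43) + gcd(50,13) + gcd(5,52) + gcd(36,28) + gcd(0,16) + gcd(41,8) = 1+1+1+4+16+1 = 24.
Pick's theorem gives I = A − B/2 + 1 = 3622 − 24/2 + 1 = 3611.

3611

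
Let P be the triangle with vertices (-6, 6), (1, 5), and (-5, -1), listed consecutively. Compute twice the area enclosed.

48

The shoelace formula gives twice the area as |((-6)·5 − 1·6) + (1·(-1) − (-5)·5) + ((-5)·6 − (-6)·(-1))| = 48, so the area is 24.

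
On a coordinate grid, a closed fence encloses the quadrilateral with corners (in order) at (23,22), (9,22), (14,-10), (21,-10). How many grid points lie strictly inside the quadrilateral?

Using the shoelace formula, 2A = |(23·22 − 9·22) + (9·(-10) − 14·22) + (14·(-10) − 21·(-10)) + (21·22 − 23·(-10))| = 672, so the area is 336.
Summing gcd(|Δx|,|Δy|) over the edges gives the boundary count: gcd(14,0) + gcd(5,32) + gcd(7,0) + gcd(2,32) = 14+1+7+2 = 24.
Pick's theorem gives I = A − B/2 + 1 = 336 − 24/2 + 1 = 325.

325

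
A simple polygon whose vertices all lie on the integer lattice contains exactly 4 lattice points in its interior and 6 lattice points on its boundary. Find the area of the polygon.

6

By Pick's theorem, A = I + B/2 − 1 = 4 + 6/2 − 1 = 6.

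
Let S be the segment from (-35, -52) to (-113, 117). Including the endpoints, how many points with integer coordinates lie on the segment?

14

The number of lattice points on a segment between lattice points is gcd(|Δx|,|Δy|) + 1 = gcd(78,169) + 1 = 13 + 1 = 14.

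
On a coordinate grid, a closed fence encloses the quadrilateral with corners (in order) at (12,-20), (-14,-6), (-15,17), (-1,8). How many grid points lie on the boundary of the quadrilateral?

Along each edge there are gcd(|Δx|,|Δy|)+1 lattice points, so counting each shared vertex once the boundary has gcd(26,14) + gcd(1,23) + gcd(14,9) + gcd(13,28) = 2+1+1+1 = 5.

5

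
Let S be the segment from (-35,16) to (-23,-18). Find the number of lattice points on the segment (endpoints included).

The number of lattice points on a segment between lattice points is gcd(|Δx|,|Δy|) + 1 = gcd(12,34) + 1 = 2 + 1 = 3.

3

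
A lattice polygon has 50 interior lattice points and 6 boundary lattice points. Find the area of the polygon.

52

By Pick's theorem, A = I + B/2 − 1 = 50 + 6/2 − 1 = 52.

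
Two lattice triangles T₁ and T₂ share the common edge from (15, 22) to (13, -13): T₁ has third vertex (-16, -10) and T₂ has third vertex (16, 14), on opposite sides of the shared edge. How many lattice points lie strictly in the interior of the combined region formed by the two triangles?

The union is the simple quadrilateral with vertices (15, 22), (-16, -10), (13, -13), (16, 14) in order.
The shoelace formula gives twice the area as |(15·(-10) − (-16)·22) + ((-16)·(-13) − 13·(-10)) + (13·14 − 16·(-13)) + (16·22 − 15·14)| = 1072, so the area is 536.
The number of boundary lattice points is Σ gcd(|Δx|,|Δy|) = gcd(31,32) + gcd(29,3) + gcd(3,27) + gcd(1,8) = 1+1+3+1 = 6.
By Pick's theorem I = A − B/2 + 1 = 536 − 6/2 + 1 = 534.

534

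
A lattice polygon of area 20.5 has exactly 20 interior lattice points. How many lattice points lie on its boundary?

3

Pick's theorem gives A = I + B/2 − 1, so B = 2(A − I + 1) = 2(20.5 − 20 + 1) = 3.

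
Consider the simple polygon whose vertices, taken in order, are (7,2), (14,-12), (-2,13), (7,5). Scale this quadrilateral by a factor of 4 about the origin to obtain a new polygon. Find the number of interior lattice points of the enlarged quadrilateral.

Using the shoelace formula, 2A = |[7·(-12) − 14·2] + [14·13 − (-2)·(-12)] + [(-2)·5 − 7·13] + [7·2 − 7·5]| = 76, so the area is 38.
Summing gcd(|Δx|,|Δy|) over the edges gives the boundary count: gcd(7,14) + gcd(16,25) + gcd(9,8) + gcd(0,3) = 7+1+1+3 = 12.
Scaling by 4 multiplies the area by 4² = 16 (so the new area is 608) and multiplies the boundary lattice-point count by 4, giving 48.
By Pick's theorem, the interior count of the dilated polygon is 608 − 48/2 + 1 = 585.

585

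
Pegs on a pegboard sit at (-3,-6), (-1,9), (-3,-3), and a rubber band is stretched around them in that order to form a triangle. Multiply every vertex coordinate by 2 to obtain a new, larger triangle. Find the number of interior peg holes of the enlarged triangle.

By the shoelace formula, twice the signed area is |((-3)·9 − (-1)·(-6)) + ((-1)·(-3) − (-3)·9) + ((-3)·(-6) − (-3)·(-3))| = 6, so the area is 3.
Along each edge there are gcd(|Δx|,|Δy|)+1 lattice points, so counting each shared vertex once the boundary has gcd(2,15) + gcd(2,12) + gcd(0,3) = 1+2+3 = 6.
Scaling by 2 multiplies the area by 2² = 4 (so the new area is 12) and multiplies the boundary lattice-point count by 2, giving 12.
By Pick's theorem, the interior count of the dilated polygon is 12 − 12/2 + 1 = 7.

7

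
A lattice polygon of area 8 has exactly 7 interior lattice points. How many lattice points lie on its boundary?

4

Pick's theorem gives A = I + B/2 − 1, so B = 2(A − I + 1) = 2(8 − 7 + 1) = 4.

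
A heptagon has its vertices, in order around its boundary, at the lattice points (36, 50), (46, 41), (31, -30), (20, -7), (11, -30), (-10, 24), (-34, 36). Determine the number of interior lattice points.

3080

By the shoelace formula, twice the signed area is |(36·41 − 46·50) + (46·(-30) − 31·41) + (31·(-7) − 20·(-30)) + (20·(-30) − 11·(-7)) + (11·24 − (-10)·(-30)) + ((-10)·36 − (-34)·24) + ((-34)·50 − 36·36)| = 6191, so the area is 6191/2.
Summing gcd(|Δx|,|Δy|) over the edges gives the boundary count: gcd(10,9) + gcd(15,71) + gcd(11,23) + gcd(9,23) + gcd(21,54) + gcd(24,12) + gcd(70,14) = 1+1+1+1+3+12+14 = 33.
By Pick's theorem A = I + B/2 − 1, so I = 6191/2 − 33/2 + 1 = 3080.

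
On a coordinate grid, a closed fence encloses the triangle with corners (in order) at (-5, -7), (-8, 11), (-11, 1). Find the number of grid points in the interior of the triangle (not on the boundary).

By the shoelace formula, twice the signed area is |[(-5)·11 − (-8)·(-7)] + [(-8)·1 − (-11)·11] + [(-11)·(-7) − (-5)·1]| = 84, so the area is 42.
Along each edge there are gcd(|Δx|,|Δy|)+1 lattice points, so counting each shared vertex once the boundary has gcd(3,18) + gcd(3,10) + gcd(6,8) = 3+1+2 = 6.
By Pick's theorem A = I + B/2 − 1, so I = 42 − 6/2 + 1 = 40.

40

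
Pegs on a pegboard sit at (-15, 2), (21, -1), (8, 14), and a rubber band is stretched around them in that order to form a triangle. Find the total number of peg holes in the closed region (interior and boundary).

254

By the shoelace formula, twice the signed area is |[(-15)·(-1) − 21·2] + [21·14 − 8·(-1)] + [8·2 − (-15)·14]| = 501, so the area is 501/2.
The number of boundary lattice points is Σ gcd(|Δx|,|Δy|) = gcd(36,3) + gcd(13,15) + gcd(23,12) = 3+1+1 = 5.
Pick's theorem gives I = A − B/2 + 1 = 501/2 − 5/2 + 1 = 249, so the closed region contains I + B = 249 + 5 = 254 lattice points.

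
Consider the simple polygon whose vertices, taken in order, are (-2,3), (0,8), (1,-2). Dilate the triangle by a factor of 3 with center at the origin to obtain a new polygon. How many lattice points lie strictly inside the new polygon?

The shoelace formula gives twice the area as |((-2)·8 − 0·3) + (0·(-2) − 1·8) + (1·3 − (-2)·(-2))| = 25, so the area is 12.5.
Summing gcd(|Δx|,|Δy|) over the edges gives the boundary count: gcd(2,5) + gcd(1,10) + gcd(3,5) = 1+1+1 = 3.
Scaling by 3 multiplies the area by 3² = 9 (so the new area is 112.5) and multiplies the boundary lattice-point count by 3, giving 9.
By Pick's theorem, the interior count of the dilated polygon is 112.5 − 9/2 + 1 = 109.

109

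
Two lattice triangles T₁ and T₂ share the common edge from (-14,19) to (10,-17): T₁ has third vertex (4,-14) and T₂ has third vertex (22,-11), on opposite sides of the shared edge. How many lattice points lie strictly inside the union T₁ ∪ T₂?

The union is the simple quadrilateral with vertices (-14,19), (4,-14), (10,-17), (22,-11) in order.
The shoelace formula gives twice the area as |[(-14)·(-14) − 4·19] + [4·(-17) − 10·(-14)] + [10·(-11) − 22·(-17)] + [22·19 − (-14)·(-11)]| = 720, so the area is 360.
Summing gcd(|Δx|,|Δy|) over the edges gives the boundary count: gcd(18,33) + gcd(6,3) + gcd(12,6) + gcd(36,30) = 3+3+6+6 = 18.
By Pick's theorem I = A − B/2 + 1 = 360 − 18/2 + 1 = 352.

352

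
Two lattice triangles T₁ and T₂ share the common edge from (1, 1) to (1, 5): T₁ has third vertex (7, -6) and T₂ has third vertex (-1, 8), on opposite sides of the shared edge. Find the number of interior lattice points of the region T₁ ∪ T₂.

The union is the simple quadrilateral with vertices (1, 1), (7, -6), (1, 5), (-1, 8) in order.
Using the shoelace formula, 2A = |[1·(-6) − 7·1] + [7·5 − 1·(-6)] + [1·8 − (-1)·5] + [(-1)·1 − 1·8]| = 32, so the area is 16.
The number of boundary lattice points is Σ gcd(|Δx|,|Δy|) = gcd(6,7) + gcd(6,11) + gcd(2,3) + gcd(2,7) = 1+1+1+1 = 4.
By Pick's theorem I = A − B/2 + 1 = 16 − 4/2 + 1 = 15.

15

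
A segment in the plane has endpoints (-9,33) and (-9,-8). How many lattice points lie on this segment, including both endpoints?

42

The number of lattice points on a segment between lattice points is gcd(|Δx|,|Δy|) + 1 = gcd(0,41) + 1 = 41 + 1 = 42.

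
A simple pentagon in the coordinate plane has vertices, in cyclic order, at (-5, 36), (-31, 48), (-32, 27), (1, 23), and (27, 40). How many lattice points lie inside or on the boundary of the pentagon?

Using the shoelace formula, 2A = |[(-5)·48 − (-31)·36] + [(-31)·27 − (-32)·48] + [(-32)·23 − 1·27] + [1·40 − 27·23] + [27·36 − (-5)·40]| = 1403, so the area is 701.5.
Along each edge there are gcd(|Δx|,|Δy|)+1 lattice points, so counting each shared vertex once the boundary has gcd(26,12) + gcd(1,21) + gcd(33,4) + gcd(26,17) + gcd(32,4) = 2+1+1+1+4 = 9.
Pick's theorem gives I = A − B/2 + 1 = 701.5 − 9/2 + 1 = 698, so the closed region contains I + B = 698 + 9 = 707 lattice points.

707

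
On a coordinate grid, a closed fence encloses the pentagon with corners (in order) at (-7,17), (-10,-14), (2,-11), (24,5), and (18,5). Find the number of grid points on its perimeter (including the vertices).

13

Summing gcd(|Δx|,|Δy|) over the edges gives the boundary count: gcd(3,31) + gcd(12,3) + gcd(22,16) + gcd(6,0) + gcd(25,12) = 1+3+2+6+1 = 13.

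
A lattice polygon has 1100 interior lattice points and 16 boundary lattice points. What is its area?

Pick's theorem states A = I + B/2 − 1, so A = 1100 + 16/2 − 1 = 1107.

1107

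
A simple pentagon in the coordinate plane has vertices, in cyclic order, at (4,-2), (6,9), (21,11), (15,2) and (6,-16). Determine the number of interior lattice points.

Using the shoelace formula, 2A = |[4·9 − 6·(-2)] + [6·11 − 21·9] + [21·2 − 15·11] + [15·(-16) − 6·2] + [6·(-2) − 4·(-16)]| = 398, so the area is 199.
Along each edge there are gcd(|Δx|,|Δy|)+1 lattice points, so counting each shared vertex once the boundary has gcd(2,11) + gcd(15,2) + gcd(6,9) + gcd(9,18) + gcd(2,14) = 1+1+3+9+2 = 16.
By Pick's theorem A = I + B/2 − 1, so I = 199 − 16/2 + 1 = 192.

192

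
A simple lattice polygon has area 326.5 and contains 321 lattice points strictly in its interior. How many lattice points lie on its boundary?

13

Pick's theorem gives A = I + B/2 − 1, so B = 2(A − I + 1) = 2(326.5 − 321 + 1) = 13.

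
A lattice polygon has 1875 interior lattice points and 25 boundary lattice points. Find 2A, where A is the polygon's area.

3773

By Pick's theorem, A = I + B/2 − 1 = 1875 + 25/2 − 1 = 3773/2.
Hence 2A = 3773.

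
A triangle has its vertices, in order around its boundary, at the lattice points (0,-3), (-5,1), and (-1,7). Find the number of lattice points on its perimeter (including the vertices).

Along each edge there are gcd(|Δx|,|Δy|)+1 lattice points, so counting each shared vertex once the boundary has gcd(5,4) + gcd(4,6) + gcd(1,10) = 1+2+1 = 4.

4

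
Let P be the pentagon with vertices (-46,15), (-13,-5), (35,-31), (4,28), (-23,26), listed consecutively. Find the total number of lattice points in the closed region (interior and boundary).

By the shoelace formula, twice the signed area is |[(-46)·(-5) − (-13)·15] + [(-13)·(-31) − 35·(-5)] + [35·28 − 4·(-31)] + [4·26 − (-23)·28] + [(-23)·15 − (-46)·26]| = 3706, so the area is 1853.
Summing gcd(|Δx|,|Δy|) over the edges gives the boundary count: gcd(33,20) + gcd(48,26) + gcd(31,59) + gcd(27,2) + gcd(23,11) = 1+2+1+1+1 = 6.
Pick's theorem gives I = A − B/2 + 1 = 1853 − 6/2 + 1 = 1851, so the closed region contains I + B = 1851 + 6 = 1857 lattice points.

1857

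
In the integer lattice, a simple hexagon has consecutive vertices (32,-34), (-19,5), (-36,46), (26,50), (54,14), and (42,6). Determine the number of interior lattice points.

By the shoelace formula, twice the signed area is |(32·5 − (-19)·(-34)) + ((-19)·46 − (-36)·5) + ((-36)·50 − 26·46) + (26·14 − 54·50) + (54·6 − 42·14) + (42·(-34) − 32·6)| = 8396, so the area is 4198.
The number of boundary lattice points is Σ gcd(|Δx|,|Δy|) = gcd(51,39) + gcd(17,41) + gcd(62,4) + gcd(28,36) + gcd(12,8) + gcd(10,40) = 3+1+2+4+4+10 = 24.
By Pick's theorem A = I + B/2 − 1, so I = 4198 − 24/2 + 1 = 4187.

4187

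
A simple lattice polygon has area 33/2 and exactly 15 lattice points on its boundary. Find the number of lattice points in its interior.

10

From Pick's theorem, I = A − B/2 + 1 = 33/2 − 15/2 + 1 = 10.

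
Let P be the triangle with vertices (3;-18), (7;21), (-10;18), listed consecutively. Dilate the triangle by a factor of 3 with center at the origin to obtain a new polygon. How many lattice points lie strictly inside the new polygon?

Using the shoelace formula, 2A = |[3·21 − 7·(-18)] + [7·18 − (-10)·21] + [(-10)·(-18) − 3·18]| = 651, so the area is 651/2.
Along each edge there are gcd(|Δx|,|Δy|)+1 lattice points, so counting each shared vertex once the boundary has gcd(4,39) + gcd(17,3) + gcd(13,36) = 1+1+1 = 3.
Scaling by 3 multiplies the area by 3² = 9 (so the new area is 2929.5) and multiplies the boundary lattice-point count by 3, giving 9.
By Pick's theorem, the interior count of the dilated polygon is 2929.5 − 9/2 + 1 = 2926.

2926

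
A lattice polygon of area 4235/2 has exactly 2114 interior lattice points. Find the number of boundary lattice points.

9

Pick's theorem gives A = I + B/2 − 1, so B = 2(A − I + 1) = 2(4235/2 − 2114 + 1) = 9.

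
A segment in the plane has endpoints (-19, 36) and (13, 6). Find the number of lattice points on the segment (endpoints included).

The number of lattice points on a segment between lattice points is gcd(|Δx|,|Δy|) + 1 = gcd(32,30) + 1 = 2 + 1 = 3.

3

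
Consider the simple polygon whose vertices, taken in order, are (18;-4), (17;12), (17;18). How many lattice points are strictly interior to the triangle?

By the shoelace formula, twice the signed area is |(18·12 − 17·(-4)) + (17·18 − 17·12) + (17·(-4) − 18·18)| = 6, so the area is 3.
The number of boundary lattice points is Σ gcd(|Δx|,|Δy|) = gcd(1,16) + gcd(0,6) + gcd(1,22) = 1+6+1 = 8.
Pick's theorem gives I = A − B/2 + 1 = 3 − 8/2 + 1 = 0.

0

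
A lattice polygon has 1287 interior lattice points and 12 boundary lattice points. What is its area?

By Pick's theorem, A = I + B/2 − 1 = 1287 + 12/2 − 1 = 1292.

1292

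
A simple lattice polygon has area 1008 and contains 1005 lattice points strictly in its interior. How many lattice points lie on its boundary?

8

Pick's theorem gives A = I + B/2 − 1, so B = 2(A − I + 1) = 2(1008 − 1005 + 1) = 8.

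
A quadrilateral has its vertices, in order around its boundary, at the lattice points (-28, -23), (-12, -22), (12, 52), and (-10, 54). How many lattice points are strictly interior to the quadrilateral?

Using the shoelace formula, 2A = |((-28)·(-22) − (-12)·(-23)) + ((-12)·52 − 12·(-22)) + (12·54 − (-10)·52) + ((-10)·(-23) − (-28)·54)| = 2890, so the area is 1445.
The number of boundary lattice points is Σ gcd(|Δx|,|Δy|) = gcd(16,1) + gcd(24,74) + gcd(22,2) + gcd(18,77) = 1+2+2+1 = 6.
Pick's theorem gives I = A − B/2 + 1 = 1445 − 6/2 + 1 = 1443.

1443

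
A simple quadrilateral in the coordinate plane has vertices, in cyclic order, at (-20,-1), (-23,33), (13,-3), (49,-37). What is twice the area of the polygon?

2166

By the shoelace formula, twice the signed area is |((-20)·33 − (-23)·(-1)) + ((-23)·(-3) − 13·33) + (13·(-37) − 49·(-3)) + (49·(-1) − (-20)·(-37))| = 2166, so the area is 1083.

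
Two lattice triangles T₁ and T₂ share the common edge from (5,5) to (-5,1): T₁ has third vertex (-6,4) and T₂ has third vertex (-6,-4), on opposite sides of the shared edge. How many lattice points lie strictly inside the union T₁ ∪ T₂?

The union is the simple quadrilateral with vertices (5,5), (-6,4), (-5,1), (-6,-4) in order.
By the shoelace formula, twice the signed area is |(5·4 − (-6)·5) + ((-6)·1 − (-5)·4) + ((-5)·(-4) − (-6)·1) + ((-6)·5 − 5·(-4))| = 80, so the area is 40.
Summing gcd(|Δx|,|Δy|) over the edges gives the boundary count: gcd(11,1) + gcd(1,3) + gcd(1,5) + gcd(11,9) = 1+1+1+1 = 4.
By Pick's theorem I = A − B/2 + 1 = 40 − 4/2 + 1 = 39.

39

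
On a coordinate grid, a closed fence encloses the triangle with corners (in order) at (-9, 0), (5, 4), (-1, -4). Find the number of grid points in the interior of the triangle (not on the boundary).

The shoelace formula gives twice the area as |((-9)·4 − 5·0) + (5·(-4) − (-1)·4) + ((-1)·0 − (-9)·(-4))| = 88, so the area is 44.
The number of boundary lattice points is Σ gcd(|Δx|,|Δy|) = gcd(14,4) + gcd(6,8) + gcd(8,4) = 2+2+4 = 8.
Pick's theorem gives I = A − B/2 + 1 = 44 − 8/2 + 1 = 41.

41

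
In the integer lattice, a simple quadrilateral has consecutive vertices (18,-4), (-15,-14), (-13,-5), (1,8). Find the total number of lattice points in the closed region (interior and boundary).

Using the shoelace formula, 2A = |[18·(-14) − (-15)·(-4)] + [(-15)·(-5) − (-13)·(-14)] + [(-13)·8 − 1·(-5)] + [1·(-4) − 18·8]| = 666, so the area is 333.
The number of boundary lattice points is Σ gcd(|Δx|,|Δy|) = gcd(33,10) + gcd(2,9) + gcd(14,13) + gcd(17,12) = 1+1+1+1 = 4.
Pick's theorem gives I = A − B/2 + 1 = 333 − 4/2 + 1 = 332, so the closed region contains I + B = 332 + 4 = 336 lattice points.

336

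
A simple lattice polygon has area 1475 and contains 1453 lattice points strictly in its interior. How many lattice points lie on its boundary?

46

Pick's theorem gives A = I + B/2 − 1, so B = 2(A − I + 1) = 2(1475 − 1453 + 1) = 46.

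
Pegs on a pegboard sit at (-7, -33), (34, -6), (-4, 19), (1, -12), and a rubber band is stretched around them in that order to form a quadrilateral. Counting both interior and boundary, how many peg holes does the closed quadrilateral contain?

By the shoelace formula, twice the signed area is |((-7)·(-6) − 34·(-33)) + (34·19 − (-4)·(-6)) + ((-4)·(-12) − 1·19) + (1·(-33) − (-7)·(-12))| = 1698, so the area is 849.
Along each edge there are gcd(|Δx|,|Δy|)+1 lattice points, so counting each shared vertex once the boundary has gcd(41,27) + gcd(38,25) + gcd(5,31) + gcd(8,21) = 1+1+1+1 = 4.
Pick's theorem gives I = A − B/2 + 1 = 849 − 4/2 + 1 = 848, so the closed region contains I + B = 848 + 4 = 852 lattice points.

852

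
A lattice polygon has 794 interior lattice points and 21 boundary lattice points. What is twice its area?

1607

By Pick's theorem, A = I + B/2 − 1 = 794 + 21/2 − 1 = 1607/2.
Hence 2A = 1607.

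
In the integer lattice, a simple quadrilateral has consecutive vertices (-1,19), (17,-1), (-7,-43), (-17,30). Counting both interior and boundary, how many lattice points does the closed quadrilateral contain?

By the shoelace formula, twice the signed area is |[(-1)·(-1) − 17·19] + [17·(-43) − (-7)·(-1)] + [(-7)·30 − (-17)·(-43)] + [(-17)·19 − (-1)·30]| = 2294, so the area is 1147.
The number of boundary lattice points is Σ gcd(|Δx|,|Δy|) = gcd(18,20) + gcd(24,42) + gcd(10,73) + gcd(16,11) = 2+6+1+1 = 10.
Pick's theorem gives I = A − B/2 + 1 = 1147 − 10/2 + 1 = 1143, so the closed region contains I + B = 1143 + 10 = 1153 lattice points.

1153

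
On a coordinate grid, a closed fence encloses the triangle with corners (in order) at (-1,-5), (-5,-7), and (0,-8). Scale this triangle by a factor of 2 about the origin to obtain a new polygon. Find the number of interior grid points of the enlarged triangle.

25

By the shoelace formula, twice the signed area is |[(-1)·(-7) − (-5)·(-5)] + [(-5)·(-8) − 0·(-7)] + [0·(-5) − (-1)·(-8)]| = 14, so the area is 7.
Along each edge there are gcd(|Δx|,|Δy|)+1 lattice points, so counting each shared vertex once the boundary has gcd(4,2) + gcd(5,1) + gcd(1,3) = 2+1+1 = 4.
Scaling by 2 multiplies the area by 2² = 4 (so the new area is 28) and multiplies the boundary lattice-point count by 2, giving 8.
By Pick's theorem, the interior count of the dilated polygon is 28 − 8/2 + 1 = 25.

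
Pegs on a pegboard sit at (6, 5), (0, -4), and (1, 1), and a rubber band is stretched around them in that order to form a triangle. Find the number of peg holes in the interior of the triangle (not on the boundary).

By the shoelace formula, twice the signed area is |(6·(-4) − 0·5) + (0·1 − 1·(-4)) + (1·5 − 6·1)| = 21, so the area is 10.5.
The number of boundary lattice points is Σ gcd(|Δx|,|Δy|) = gcd(6,9) + gcd(1,5) + gcd(5,4) = 3+1+1 = 5.
Pick's theorem gives I = A − B/2 + 1 = 10.5 − 5/2 + 1 = 9.

9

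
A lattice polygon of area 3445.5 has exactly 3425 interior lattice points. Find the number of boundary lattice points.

43

Pick's theorem gives A = I + B/2 − 1, so B = 2(A − I + 1) = 2(3445.5 − 3425 + 1) = 43.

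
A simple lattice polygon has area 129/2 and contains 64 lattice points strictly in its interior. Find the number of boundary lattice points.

Pick's theorem gives A = I + B/2 − 1, so B = 2(A − I + 1) = 2(129/2 − 64 + 1) = 3.

3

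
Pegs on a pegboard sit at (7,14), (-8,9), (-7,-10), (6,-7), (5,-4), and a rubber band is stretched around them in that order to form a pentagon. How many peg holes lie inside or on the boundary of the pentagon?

274

The shoelace formula gives twice the area as |[7·9 − (-8)·14] + [(-8)·(-10) − (-7)·9] + [(-7)·(-7) − 6·(-10)] + [6·(-4) − 5·(-7)] + [5·14 − 7·(-4)]| = 536, so the area is 268.
The number of boundary lattice points is Σ gcd(|Δx|,|Δy|) = gcd(15,5) + gcd(1,19) + gcd(13,3) + gcd(1,3) + gcd(2,18) = 5+1+1+1+2 = 10.
Pick's theorem gives I = A − B/2 + 1 = 268 − 10/2 + 1 = 264, so the closed region contains I + B = 264 + 10 = 274 lattice points.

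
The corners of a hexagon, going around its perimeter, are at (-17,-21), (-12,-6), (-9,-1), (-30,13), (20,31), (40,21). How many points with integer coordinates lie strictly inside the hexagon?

1403

Using the shoelace formula, 2A = |((-17)·(-6) − (-12)·(-21)) + ((-12)·(-1) − (-9)·(-6)) + ((-9)·13 − (-30)·(-1)) + ((-30)·31 − 20·13) + (20·21 − 40·31) + (40·(-21) − (-17)·21)| = 2832, so the area is 1416.
Summing gcd(|Δx|,|Δy|) over the edges gives the boundary count: gcd(5,15) + gcd(3,5) + gcd(21,14) + gcd(50,18) + gcd(20,10) + gcd(57,42) = 5+1+7+2+10+3 = 28.
Pick's theorem gives I = A − B/2 + 1 = 1416 − 28/2 + 1 = 1403.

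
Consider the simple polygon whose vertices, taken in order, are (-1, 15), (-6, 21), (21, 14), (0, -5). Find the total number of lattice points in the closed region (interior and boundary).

286

Using the shoelace formula, 2A = |((-1)·21 − (-6)·15) + ((-6)·14 − 21·21) + (21·(-5) − 0·14) + (0·15 − (-1)·(-5))| = 566, so the area is 283.
Summing gcd(|Δx|,|Δy|) over the edges gives the boundary count: gcd(5,6) + gcd(27,7) + gcd(21,19) + gcd(1,20) = 1+1+1+1 = 4.
Pick's theorem gives I = A − B/2 + 1 = 283 − 4/2 + 1 = 282, so the closed region contains I + B = 282 + 4 = 286 lattice points.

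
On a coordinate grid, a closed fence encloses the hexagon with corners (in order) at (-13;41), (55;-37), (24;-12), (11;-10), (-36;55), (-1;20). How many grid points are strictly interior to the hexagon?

Using the shoelace formula, 2A = |[(-13)·(-37) − 55·41] + [55·(-12) − 24·(-37)] + [24·(-10) − 11·(-12)] + [11·55 − (-36)·(-10)] + [(-36)·20 − (-1)·55] + [(-1)·41 − (-13)·20]| = 1855, so the area is 927.5.
The number of boundary lattice points is Σ gcd(|Δx|,|Δy|) = gcd(68,78) + gcd(31,25) + gcd(13,2) + gcd(47,65) + gcd(35,35) + gcd(12,21) = 2+1+1+1+35+3 = 43.
Pick's theorem gives I = A − B/2 + 1 = 927.5 − 43/2 + 1 = 907.

907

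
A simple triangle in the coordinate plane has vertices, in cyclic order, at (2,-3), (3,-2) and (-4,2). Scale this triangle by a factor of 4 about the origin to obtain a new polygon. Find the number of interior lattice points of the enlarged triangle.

83

Using the shoelace formula, 2A = |[2·(-2) − 3·(-3)] + [3·2 − (-4)·(-2)] + [(-4)·(-3) − 2·2]| = 11, so the area is 5.5.
Along each edge there are gcd(|Δx|,|Δy|)+1 lattice points, so counting each shared vertex once the boundary has gcd(1,1) + gcd(7,4) + gcd(6,5) = 1+1+1 = 3.
Scaling by 4 multiplies the area by 4² = 16 (so the new area is 88) and multiplies the boundary lattice-point count by 4, giving 12.
By Pick's theorem, the interior count of the dilated polygon is 88 − 12/2 + 1 = 83.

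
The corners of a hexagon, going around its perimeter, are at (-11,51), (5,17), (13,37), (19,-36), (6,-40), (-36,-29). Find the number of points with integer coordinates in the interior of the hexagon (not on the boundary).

By the shoelace formula, twice the signed area is |((-11)·17 − 5·51) + (5·37 − 13·17) + (13·(-36) − 19·37) + (19·(-40) − 6·(-36)) + (6·(-29) − (-36)·(-40)) + ((-36)·51 − (-11)·(-29))| = 5962, so the area is 2981.
The number of boundary lattice points is Σ gcd(|Δx|,|Δy|) = gcd(16,34) + gcd(8,20) + gcd(6,73) + gcd(13,4) + gcd(42,11) + gcd(25,80) = 2+4+1+1+1+5 = 14.
Pick's theorem gives I = A − B/2 + 1 = 2981 − 14/2 + 1 = 2975.

2975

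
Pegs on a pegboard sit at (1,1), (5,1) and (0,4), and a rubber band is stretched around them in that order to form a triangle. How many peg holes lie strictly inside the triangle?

4

By the shoelace formula, twice the signed area is |[1·1 − 5·1] + [5·4 − 0·1] + [0·1 − 1·4]| = 12, so the area is 6.
Along each edge there are gcd(|Δx|,|Δy|)+1 lattice points, so counting each shared vertex once the boundary has gcd(4,0) + gcd(5,3) + gcd(1,3) = 4+1+1 = 6.
Pick's theorem gives I = A − B/2 + 1 = 6 − 6/2 + 1 = 4.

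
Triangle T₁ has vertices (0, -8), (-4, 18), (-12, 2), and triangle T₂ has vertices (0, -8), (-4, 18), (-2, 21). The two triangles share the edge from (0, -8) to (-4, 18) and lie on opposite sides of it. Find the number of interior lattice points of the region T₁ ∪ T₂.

The union is the simple quadrilateral with vertices (0, -8), (-12, 2), (-4, 18), (-2, 21) in order.
Using the shoelace formula, 2A = |[0·2 − (-12)·(-8)] + [(-12)·18 − (-4)·2] + [(-4)·21 − (-2)·18] + [(-2)·(-8) − 0·21]| = 336, so the area is 168.
Along each edge there are gcd(|Δx|,|Δy|)+1 lattice points, so counting each shared vertex once the boundary has gcd(12,10) + gcd(8,16) + gcd(2,3) + gcd(2,29) = 2+8+1+1 = 12.
By Pick's theorem I = A − B/2 + 1 = 168 − 12/2 + 1 = 163.

163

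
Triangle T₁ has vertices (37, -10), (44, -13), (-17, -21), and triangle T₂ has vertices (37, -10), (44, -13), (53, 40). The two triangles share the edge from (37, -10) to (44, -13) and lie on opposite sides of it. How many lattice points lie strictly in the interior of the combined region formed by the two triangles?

The union is the simple quadrilateral with vertices (37, -10), (-17, -21), (44, -13), (53, 40) in order.
By the shoelace formula, twice the signed area is |[37·(-21) − (-17)·(-10)] + [(-17)·(-13) − 44·(-21)] + [44·40 − 53·(-13)] + [53·(-10) − 37·40]| = 637, so the area is 637/2.
The number of boundary lattice points is Σ gcd(|Δx|,|Δy|) = gcd(54,11) + gcd(61,8) + gcd(9,53) + gcd(16,50) = 1+1+1+2 = 5.
By Pick's theorem I = A − B/2 + 1 = 637/2 − 5/2 + 1 = 317.

317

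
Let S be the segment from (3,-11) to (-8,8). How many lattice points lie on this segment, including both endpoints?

2

The number of lattice points on a segment between lattice points is gcd(|Δx|,|Δy|) + 1 = gcd(11,19) + 1 = 1 + 1 = 2.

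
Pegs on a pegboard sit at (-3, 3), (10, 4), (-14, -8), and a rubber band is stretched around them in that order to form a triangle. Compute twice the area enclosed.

By the shoelace formula, twice the signed area is |[(-3)·4 − 10·3] + [10·(-8) − (-14)·4] + [(-14)·3 − (-3)·(-8)]| = 132, so the area is 66.

132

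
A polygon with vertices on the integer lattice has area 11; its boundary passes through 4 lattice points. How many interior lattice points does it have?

From Pick's theorem, I = A − B/2 + 1 = 11 − 4/2 + 1 = 10.

10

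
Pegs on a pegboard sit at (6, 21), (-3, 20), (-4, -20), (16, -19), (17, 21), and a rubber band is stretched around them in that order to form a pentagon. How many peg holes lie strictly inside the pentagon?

By the shoelace formula, twice the signed area is |(6·20 − (-3)·21) + ((-3)·(-20) − (-4)·20) + ((-4)·(-19) − 16·(-20)) + (16·21 − 17·(-19)) + (17·21 − 6·21)| = 1609, so the area is 1609/2.
Summing gcd(|Δx|,|Δy|) over the edges gives the boundary count: gcd(9,1) + gcd(1,40) + gcd(20,1) + gcd(1,40) + gcd(11,0) = 1+1+1+1+11 = 15.
By Pick's theorem A = I + B/2 − 1, so I = 1609/2 − 15/2 + 1 = 798.

798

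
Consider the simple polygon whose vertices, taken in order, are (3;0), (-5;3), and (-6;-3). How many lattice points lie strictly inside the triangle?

By the shoelace formula, twice the signed area is |(3·3 − (-5)·0) + ((-5)·(-3) − (-6)·3) + ((-6)·0 − 3·(-3))| = 51, so the area is 25.5.
Summing gcd(|Δx|,|Δy|) over the edges gives the boundary count: gcd(8,3) + gcd(1,6) + gcd(9,3) = 1+1+3 = 5.
Pick's theorem gives I = A − B/2 + 1 = 25.5 − 5/2 + 1 = 24.

24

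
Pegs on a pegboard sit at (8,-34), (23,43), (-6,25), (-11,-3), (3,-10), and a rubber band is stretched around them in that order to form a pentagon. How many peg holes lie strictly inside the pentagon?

The shoelace formula gives twice the area as |[8·43 − 23·(-34)] + [23·25 − (-6)·43] + [(-6)·(-3) − (-11)·25] + [(-11)·(-10) − 3·(-3)] + [3·(-34) − 8·(-10)]| = 2349, so the area is 1174.5.
Summing gcd(|Δx|,|Δy|) over the edges gives the boundary count: gcd(15,77) + gcd(29,18) + gcd(5,28) + gcd(14,7) + gcd(5,24) = 1+1+1+7+1 = 11.
By Pick's theorem A = I + B/2 − 1, so I = 1174.5 − 11/2 + 1 = 1170.

1170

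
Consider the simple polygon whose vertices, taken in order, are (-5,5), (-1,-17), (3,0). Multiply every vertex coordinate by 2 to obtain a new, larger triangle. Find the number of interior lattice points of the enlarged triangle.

The shoelace formula gives twice the area as |((-5)·(-17) − (-1)·5) + ((-1)·0 − 3·(-17)) + (3·5 − (-5)·0)| = 156, so the area is 78.
The number of boundary lattice points is Σ gcd(|Δx|,|Δy|) = gcd(4,22) + gcd(4,17) + gcd(8,5) = 2+1+1 = 4.
Scaling by 2 multiplies the area by 2² = 4 (so the new area is 312) and multiplies the boundary lattice-point count by 2, giving 8.
By Pick's theorem, the interior count of the dilated polygon is 312 − 8/2 + 1 = 309.

309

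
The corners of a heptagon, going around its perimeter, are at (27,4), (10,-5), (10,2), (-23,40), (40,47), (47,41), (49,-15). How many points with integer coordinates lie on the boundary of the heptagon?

Summing gcd(|Δx|,|Δy|) over the edges gives the boundary count: gcd(17,9) + gcd(0,7) + gcd(33,38) + gcd(63,7) + gcd(7,6) + gcd(2,56) + gcd(22,19) = 1+7+1+7+1+2+1 = 20.

20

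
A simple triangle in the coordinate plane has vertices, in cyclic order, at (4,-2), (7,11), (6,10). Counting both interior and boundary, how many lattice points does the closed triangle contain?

By the shoelace formula, twice the signed area is |[4·11 − 7·(-2)] + [7·10 − 6·11] + [6·(-2) − 4·10]| = 10, so the area is 5.
Summing gcd(|Δx|,|Δy|) over the edges gives the boundary count: gcd(3,13) + gcd(1,1) + gcd(2,12) = 1+1+2 = 4.
Pick's theorem gives I = A − B/2 + 1 = 5 − 4/2 + 1 = 4, so the closed region contains I + B = 4 + 4 = 8 lattice points.

8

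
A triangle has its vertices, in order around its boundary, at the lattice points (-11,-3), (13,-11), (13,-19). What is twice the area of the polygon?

The shoelace formula gives twice the area as |[(-11)·(-11) − 13·(-3)] + [13·(-19) − 13·(-11)] + [13·(-3) − (-11)·(-19)]| = 192, so the area is 96.

192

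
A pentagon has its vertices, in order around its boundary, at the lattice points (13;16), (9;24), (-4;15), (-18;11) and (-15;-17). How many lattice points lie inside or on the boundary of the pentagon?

The shoelace formula gives twice the area as |[13·24 − 9·16] + [9·15 − (-4)·24] + [(-4)·11 − (-18)·15] + [(-18)·(-17) − (-15)·11] + [(-15)·16 − 13·(-17)]| = 1077, so the area is 1077/2.
Summing gcd(|Δx|,|Δy|) over the edges gives the boundary count: gcd(4,8) + gcd(13,9) + gcd(14,4) + gcd(3,28) + gcd(28,33) = 4+1+2+1+1 = 9.
Pick's theorem gives I = A − B/2 + 1 = 1077/2 − 9/2 + 1 = 535, so the closed region contains I + B = 535 + 9 = 544 lattice points.

544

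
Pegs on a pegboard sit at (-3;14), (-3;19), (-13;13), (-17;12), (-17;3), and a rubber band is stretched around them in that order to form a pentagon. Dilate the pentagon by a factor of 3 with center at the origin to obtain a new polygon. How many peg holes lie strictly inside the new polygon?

By the shoelace formula, twice the signed area is |((-3)·19 − (-3)·14) + ((-3)·13 − (-13)·19) + ((-13)·12 − (-17)·13) + ((-17)·3 − (-17)·12) + ((-17)·14 − (-3)·3)| = 182, so the area is 91.
Summing gcd(|Δx|,|Δy|) over the edges gives the boundary count: gcd(0,5) + gcd(10,6) + gcd(4,1) + gcd(0,9) + gcd(14,11) = 5+2+1+9+1 = 18.
Scaling by 3 multiplies the area by 3² = 9 (so the new area is 819) and multiplies the boundary lattice-point count by 3, giving 54.
By Pick's theorem, the interior count of the dilated polygon is 819 − 54/2 + 1 = 793.

793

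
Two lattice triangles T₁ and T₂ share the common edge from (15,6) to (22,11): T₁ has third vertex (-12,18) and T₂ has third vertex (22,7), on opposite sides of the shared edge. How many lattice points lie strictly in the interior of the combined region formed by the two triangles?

120

The union is the simple quadrilateral with vertices (15,6), (-12,18), (22,11), (22,7) in order.
By the shoelace formula, twice the signed area is |(15·18 − (-12)·6) + ((-12)·11 − 22·18) + (22·7 − 22·11) + (22·6 − 15·7)| = 247, so the area is 123.5.
Summing gcd(|Δx|,|Δy|) over the edges gives the boundary count: gcd(27,12) + gcd(34,7) + gcd(0,4) + gcd(7,1) = 3+1+4+1 = 9.
By Pick's theorem I = A − B/2 + 1 = 123.5 − 9/2 + 1 = 120.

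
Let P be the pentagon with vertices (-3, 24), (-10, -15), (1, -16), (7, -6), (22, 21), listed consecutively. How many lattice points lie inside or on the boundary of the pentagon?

723

By the shoelace formula, twice the signed area is |((-3)·(-15) − (-10)·24) + ((-10)·(-16) − 1·(-15)) + (1·(-6) − 7·(-16)) + (7·21 − 22·(-6)) + (22·24 − (-3)·21)| = 1436, so the area is 718.
Along each edge there are gcd(|Δx|,|Δy|)+1 lattice points, so counting each shared vertex once the boundary has gcd(7,39) + gcd(11,1) + gcd(6,10) + gcd(15,27) + gcd(25,3) = 1+1+2+3+1 = 8.
Pick's theorem gives I = A − B/2 + 1 = 718 − 8/2 + 1 = 715, so the closed region contains I + B = 715 + 8 = 723 lattice points.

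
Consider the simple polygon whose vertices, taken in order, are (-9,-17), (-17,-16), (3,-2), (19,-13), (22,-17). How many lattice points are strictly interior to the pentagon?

297

The shoelace formula gives twice the area as |((-9)·(-16) − (-17)·(-17)) + ((-17)·(-2) − 3·(-16)) + (3·(-13) − 19·(-2)) + (19·(-17) − 22·(-13)) + (22·(-17) − (-9)·(-17))| = 628, so the area is 314.
The number of boundary lattice points is Σ gcd(|Δx|,|Δy|) = gcd(8,1) + gcd(20,14) + gcd(16,11) + gcd(3,4) + gcd(31,0) = 1+2+1+1+31 = 36.
By Pick's theorem A = I + B/2 − 1, so I = 314 − 36/2 + 1 = 297.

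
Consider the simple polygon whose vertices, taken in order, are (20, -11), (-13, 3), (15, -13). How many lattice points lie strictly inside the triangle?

66

The shoelace formula gives twice the area as |(20·3 − (-13)·(-11)) + ((-13)·(-13) − 15·3) + (15·(-11) − 20·(-13))| = 136, so the area is 68.
Summing gcd(|Δx|,|Δy|) over the edges gives the boundary count: gcd(33,14) + gcd(28,16) + gcd(5,2) = 1+4+1 = 6.
By Pick's theorem A = I + B/2 − 1, so I = 68 − 6/2 + 1 = 66.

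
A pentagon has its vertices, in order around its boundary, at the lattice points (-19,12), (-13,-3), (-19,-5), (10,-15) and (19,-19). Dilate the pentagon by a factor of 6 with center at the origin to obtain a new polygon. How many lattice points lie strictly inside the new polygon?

By the shoelace formula, twice the signed area is |((-19)·(-3) − (-13)·12) + ((-13)·(-5) − (-19)·(-3)) + ((-19)·(-15) − 10·(-5)) + (10·(-19) − 19·(-15)) + (19·12 − (-19)·(-19))| = 518, so the area is 259.
Summing gcd(|Δx|,|Δy|) over the edges gives the boundary count: gcd(6,15) + gcd(6,2) + gcd(29,10) + gcd(9,4) + gcd(38,31) = 3+2+1+1+1 = 8.
Scaling by 6 multiplies the area by 6² = 36 (so the new area is 9324) and multiplies the boundary lattice-point count by 6, giving 48.
By Pick's theorem, the interior count of the dilated polygon is 9324 − 48/2 + 1 = 9301.

9301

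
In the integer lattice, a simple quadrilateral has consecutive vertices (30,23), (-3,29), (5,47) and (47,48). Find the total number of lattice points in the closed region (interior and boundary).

Using the shoelace formula, 2A = |(30·29 − (-3)·23) + ((-3)·47 − 5·29) + (5·48 − 47·47) + (47·23 − 30·48)| = 1675, so the area is 1675/2.
Summing gcd(|Δx|,|Δy|) over the edges gives the boundary count: gcd(33,6) + gcd(8,18) + gcd(42,1) + gcd(17,25) = 3+2+1+1 = 7.
Pick's theorem gives I = A − B/2 + 1 = 1675/2 − 7/2 + 1 = 835, so the closed region contains I + B = 835 + 7 = 842 lattice points.

842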